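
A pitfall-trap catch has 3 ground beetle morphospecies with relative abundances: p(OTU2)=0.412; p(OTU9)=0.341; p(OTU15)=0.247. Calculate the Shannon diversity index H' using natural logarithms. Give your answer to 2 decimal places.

Each pᵢ ln pᵢ term (working shown to 4 dp, full precision carried): 0.412×(-0.8867)=-0.3653, 0.341×(-1.0759)=-0.3669, 0.247×(-1.3984)=-0.3454.
Sum = -1.0776, so H' = 1.08.

1.08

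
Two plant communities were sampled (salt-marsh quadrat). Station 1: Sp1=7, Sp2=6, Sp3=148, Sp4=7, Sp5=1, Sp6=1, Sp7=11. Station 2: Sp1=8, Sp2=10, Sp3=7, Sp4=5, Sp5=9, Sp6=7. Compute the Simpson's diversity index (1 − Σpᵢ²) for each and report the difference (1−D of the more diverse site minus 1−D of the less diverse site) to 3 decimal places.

0.503

Station 1: N=181, proportions 0.03867, 0.03315, 0.81768, 0.03867, 0.00552, 0.00552, 0.06077, giving 1−D = 0.32356 (working shown to 5 dp, full precision carried).
Station 2: N=46, proportions 0.17391, 0.21739, 0.15217, 0.1087, 0.19565, 0.15217, giving 1−D = 0.82609.
Difference = |0.32356 − 0.82609| = 0.50253, i.e. 0.503 to 3 decimal places.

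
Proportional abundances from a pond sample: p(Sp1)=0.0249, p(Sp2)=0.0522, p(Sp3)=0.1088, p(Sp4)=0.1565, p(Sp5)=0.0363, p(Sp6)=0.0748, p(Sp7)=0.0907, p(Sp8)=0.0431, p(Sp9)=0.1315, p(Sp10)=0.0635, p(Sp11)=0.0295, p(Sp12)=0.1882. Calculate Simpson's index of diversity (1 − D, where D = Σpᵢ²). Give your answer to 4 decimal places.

D = 0.0249² + 0.0522² + 0.1088² + 0.1565² + 0.0363² + 0.0748² + 0.0907² + 0.0431² + 0.1315² + 0.0635² + 0.0295² + 0.1882² = 0.000620 + 0.002725 + 0.011837 + 0.024492 + 0.001318 + 0.005595 + 0.008226 + 0.001858 + 0.017292 + 0.004032 + 0.000870 + 0.035419 = 0.114285 (working shown to 6 dp, full precision carried).
So 1 − D = 0.885715, i.e. 0.8857 to 4 decimal places.

0.8857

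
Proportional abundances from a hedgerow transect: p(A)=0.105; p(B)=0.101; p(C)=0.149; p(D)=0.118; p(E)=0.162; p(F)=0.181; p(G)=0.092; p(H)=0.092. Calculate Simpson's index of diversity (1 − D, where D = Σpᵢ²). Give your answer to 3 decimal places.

0.867

D = 0.105² + 0.101² + 0.149² + 0.118² + 0.162² + 0.181² + 0.092² + 0.092² = 0.01102 + 0.01020 + 0.02220 + 0.01392 + 0.02624 + 0.03276 + 0.00846 + 0.00846 = 0.13328 (working shown to 5 dp, full precision carried).
So 1 − D = 0.86672, i.e. 0.867 to 3 decimal places.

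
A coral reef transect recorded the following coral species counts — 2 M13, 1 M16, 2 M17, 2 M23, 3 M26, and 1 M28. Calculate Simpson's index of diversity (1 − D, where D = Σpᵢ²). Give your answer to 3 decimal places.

0.810

Total N = 2+1+2+2+3+1 = 11, so the proportions are 0.18182, 0.09091, 0.18182, 0.18182, 0.27273, 0.09091 (working shown to 5 dp, full precision carried).
D = 0.18182² + 0.09091² + 0.18182² + 0.18182² + 0.27273² + 0.09091² = 0.03306 + 0.00826 + 0.03306 + 0.03306 + 0.07438 + 0.00826 = 0.19008.
So 1 − D = 0.80992, i.e. 0.810 to 3 decimal places.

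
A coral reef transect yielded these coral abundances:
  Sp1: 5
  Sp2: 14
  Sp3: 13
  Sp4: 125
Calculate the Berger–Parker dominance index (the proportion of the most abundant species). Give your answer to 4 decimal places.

Total N = 5+14+13+125 = 157, so the proportions are 0.031847, 0.089172, 0.082803, 0.796178 (working shown to 6 dp, full precision carried).
The largest proportion is 0.796178, i.e. d = 0.7962 to 4 decimal places.

0.7962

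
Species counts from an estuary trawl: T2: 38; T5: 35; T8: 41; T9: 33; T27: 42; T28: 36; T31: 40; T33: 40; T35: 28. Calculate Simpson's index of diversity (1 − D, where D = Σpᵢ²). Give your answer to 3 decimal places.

0.887

Total N = 38+35+41+33+42+36+40+40+28 = 333, so the proportions are 0.11411, 0.10511, 0.12312, 0.0991, 0.12613, 0.10811, 0.12012, 0.12012, 0.08408 (working shown to 5 dp, full precision carried).
D = 0.11411² + 0.10511² + 0.12312² + 0.0991² + 0.12613² + 0.10811² + 0.12012² + 0.12012² + 0.08408² = 0.01302 + 0.01105 + 0.01516 + 0.00982 + 0.01591 + 0.01169 + 0.01443 + 0.01443 + 0.00707 = 0.11257.
So 1 − D = 0.88743, i.e. 0.887 to 3 decimal places.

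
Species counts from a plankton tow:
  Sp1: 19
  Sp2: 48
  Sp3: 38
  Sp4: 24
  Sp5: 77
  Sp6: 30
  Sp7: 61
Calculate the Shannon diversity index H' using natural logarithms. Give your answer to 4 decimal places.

1.8434

Total N = 19+48+38+24+77+30+61 = 297, so the proportions are 0.063973, 0.161616, 0.127946, 0.080808, 0.259259, 0.10101, 0.205387 (working shown to 6 dp, full precision carried).
Each pᵢ ln pᵢ term: 0.063973×(-2.749293)=-0.175881, 0.161616×(-1.822531)=-0.294550, 0.127946×(-2.056146)=-0.263076, 0.080808×(-2.515678)=-0.203287, 0.259259×(-1.349927)=-0.349981, 0.10101×(-2.292535)=-0.231569, 0.205387×(-1.582858)=-0.325099.
Sum = -1.843443, so H' = 1.8434.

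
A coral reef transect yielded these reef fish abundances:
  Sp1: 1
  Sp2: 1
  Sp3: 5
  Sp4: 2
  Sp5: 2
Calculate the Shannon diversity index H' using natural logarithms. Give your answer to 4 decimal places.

1.4143

Total N = 1+1+5+2+2 = 11, so the proportions are 0.090909, 0.090909, 0.454545, 0.181818, 0.181818 (working shown to 6 dp, full precision carried).
Each pᵢ ln pᵢ term: 0.090909×(-2.397895)=-0.217990, 0.090909×(-2.397895)=-0.217990, 0.454545×(-0.788457)=-0.358390, 0.181818×(-1.704748)=-0.309954, 0.181818×(-1.704748)=-0.309954.
Sum = -1.414279, so H' = 1.4143.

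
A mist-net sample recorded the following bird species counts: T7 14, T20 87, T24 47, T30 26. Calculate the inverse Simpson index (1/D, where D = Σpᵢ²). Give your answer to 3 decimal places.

Total N = 14+87+47+26 = 174, so the proportions are 0.08046, 0.5, 0.270115, 0.149425 (working shown to 6 dp, full precision carried).
D = 0.08046² + 0.5² + 0.270115² + 0.149425² = 0.006474 + 0.250000 + 0.072962 + 0.022328 = 0.351764.
So 1/D = 2.84282, i.e. 2.843 to 3 decimal places.

2.843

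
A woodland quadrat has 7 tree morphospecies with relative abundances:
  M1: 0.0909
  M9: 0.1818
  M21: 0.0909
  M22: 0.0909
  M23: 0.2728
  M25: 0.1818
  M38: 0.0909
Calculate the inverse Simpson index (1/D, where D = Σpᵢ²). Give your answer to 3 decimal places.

D = 0.0909² + 0.1818² + 0.0909² + 0.0909² + 0.2728² + 0.1818² + 0.0909² = 0.0082628 + 0.0330512 + 0.0082628 + 0.0082628 + 0.0744198 + 0.0330512 + 0.0082628 = 0.1735736 (working shown to 7 dp, full precision carried).
So 1/D = 5.76125, i.e. 5.761 to 3 decimal places.

5.761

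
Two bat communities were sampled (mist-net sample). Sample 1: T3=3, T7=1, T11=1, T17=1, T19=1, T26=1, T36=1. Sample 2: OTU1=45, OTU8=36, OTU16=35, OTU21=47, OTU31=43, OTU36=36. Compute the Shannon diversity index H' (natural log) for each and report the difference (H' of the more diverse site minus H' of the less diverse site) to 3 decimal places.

Sample 1: N=9, proportions 0.33333, 0.11111, 0.11111, 0.11111, 0.11111, 0.11111, 0.11111, giving H' = 1.83102 (working shown to 5 dp, full precision carried).
Sample 2: N=242, proportions 0.18595, 0.14876, 0.14463, 0.19421, 0.17769, 0.14876, giving H' = 1.78464.
Difference = |1.83102 − 1.78464| = 0.04638, i.e. 0.046 to 3 decimal places.

0.046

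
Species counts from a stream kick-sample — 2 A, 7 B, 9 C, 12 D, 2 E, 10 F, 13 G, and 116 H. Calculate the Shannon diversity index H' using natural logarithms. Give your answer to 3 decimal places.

1.201

Total N = 2+7+9+12+2+10+13+116 = 171, so the proportions are 0.0117, 0.04094, 0.05263, 0.07018, 0.0117, 0.05848, 0.07602, 0.67836 (working shown to 5 dp, full precision carried).
Each pᵢ ln pᵢ term: 0.0117×(-4.44852)=-0.05203, 0.04094×(-3.19575)=-0.13082, 0.05263×(-2.94444)=-0.15497, 0.07018×(-2.65676)=-0.18644, 0.0117×(-4.44852)=-0.05203, 0.05848×(-2.83908)=-0.16603, 0.07602×(-2.57671)=-0.19589, 0.67836×(-0.38807)=-0.26325.
Sum = -1.20146, so H' = 1.201.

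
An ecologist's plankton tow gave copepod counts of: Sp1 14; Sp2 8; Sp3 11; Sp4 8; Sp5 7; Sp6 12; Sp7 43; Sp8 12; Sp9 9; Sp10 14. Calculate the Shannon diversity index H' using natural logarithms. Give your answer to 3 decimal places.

2.113

Total N = 14+8+11+8+7+12+43+12+9+14 = 138, so the proportions are 0.10145, 0.05797, 0.07971, 0.05797, 0.05072, 0.08696, 0.31159, 0.08696, 0.06522, 0.10145 (working shown to 5 dp, full precision carried).
Each pᵢ ln pᵢ term: 0.10145×(-2.28820)=-0.23214, 0.05797×(-2.84781)=-0.16509, 0.07971×(-2.52936)=-0.20162, 0.05797×(-2.84781)=-0.16509, 0.05072×(-2.98134)=-0.15123, 0.08696×(-2.44235)=-0.21238, 0.31159×(-1.16605)=-0.36334, 0.08696×(-2.44235)=-0.21238, 0.06522×(-2.73003)=-0.17805, 0.10145×(-2.28820)=-0.23214.
Sum = -2.11343, so H' = 2.113.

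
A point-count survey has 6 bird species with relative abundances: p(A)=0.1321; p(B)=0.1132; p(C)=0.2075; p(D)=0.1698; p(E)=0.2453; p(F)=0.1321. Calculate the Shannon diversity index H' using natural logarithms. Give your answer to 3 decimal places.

Each pᵢ ln pᵢ term (working shown to 5 dp, full precision carried): 0.1321×(-2.02420)=-0.26740, 0.1132×(-2.17860)=-0.24662, 0.2075×(-1.57262)=-0.32632, 0.1698×(-1.77313)=-0.30108, 0.2453×(-1.40527)=-0.34471, 0.1321×(-2.02420)=-0.26740.
Sum = -1.75352, so H' = 1.754.

1.754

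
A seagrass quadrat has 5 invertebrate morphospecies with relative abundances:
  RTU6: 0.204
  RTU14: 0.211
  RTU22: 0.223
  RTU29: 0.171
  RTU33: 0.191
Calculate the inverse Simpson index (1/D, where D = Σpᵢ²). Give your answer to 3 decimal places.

D = 0.204² + 0.211² + 0.223² + 0.171² + 0.191² = 0.0416160 + 0.0445210 + 0.0497290 + 0.0292410 + 0.0364810 = 0.2015880 (working shown to 7 dp, full precision carried).
So 1/D = 4.96061, i.e. 4.961 to 3 decimal places.

4.961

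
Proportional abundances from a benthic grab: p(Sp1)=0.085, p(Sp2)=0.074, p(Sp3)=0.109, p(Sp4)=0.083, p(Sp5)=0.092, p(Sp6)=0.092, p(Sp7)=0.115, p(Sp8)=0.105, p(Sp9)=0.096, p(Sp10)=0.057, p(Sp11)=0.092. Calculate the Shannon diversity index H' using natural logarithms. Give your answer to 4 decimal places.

2.3825

Each pᵢ ln pᵢ term (working shown to 6 dp, full precision carried): 0.085×(-2.465104)=-0.209534, 0.074×(-2.603690)=-0.192673, 0.109×(-2.216407)=-0.241588, 0.083×(-2.488915)=-0.206580, 0.092×(-2.385967)=-0.219509, 0.092×(-2.385967)=-0.219509, 0.115×(-2.162823)=-0.248725, 0.105×(-2.253795)=-0.236648, 0.096×(-2.343407)=-0.224967, 0.057×(-2.864704)=-0.163288, 0.092×(-2.385967)=-0.219509.
Sum = -2.382530, so H' = 2.3825.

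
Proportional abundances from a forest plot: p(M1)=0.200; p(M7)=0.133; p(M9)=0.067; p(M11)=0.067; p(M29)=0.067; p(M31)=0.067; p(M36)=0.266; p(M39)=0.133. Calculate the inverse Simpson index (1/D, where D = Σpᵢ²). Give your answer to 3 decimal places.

D = 0.2² + 0.133² + 0.067² + 0.067² + 0.067² + 0.067² + 0.266² + 0.133² = 0.0400000 + 0.0176890 + 0.0044890 + 0.0044890 + 0.0044890 + 0.0044890 + 0.0707560 + 0.0176890 = 0.1640900 (working shown to 7 dp, full precision carried).
So 1/D = 6.09422, i.e. 6.094 to 3 decimal places.

6.094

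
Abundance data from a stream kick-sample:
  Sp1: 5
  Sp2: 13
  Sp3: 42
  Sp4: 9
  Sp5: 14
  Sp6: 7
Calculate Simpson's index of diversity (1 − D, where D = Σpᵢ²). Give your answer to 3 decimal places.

Total N = 5+13+42+9+14+7 = 90, so the proportions are 0.05556, 0.14444, 0.46667, 0.1, 0.15556, 0.07778 (working shown to 5 dp, full precision carried).
D = 0.05556² + 0.14444² + 0.46667² + 0.1² + 0.15556² + 0.07778² = 0.00309 + 0.02086 + 0.21778 + 0.01000 + 0.02420 + 0.00605 = 0.28198.
So 1 − D = 0.71802, i.e. 0.718 to 3 decimal places.

0.718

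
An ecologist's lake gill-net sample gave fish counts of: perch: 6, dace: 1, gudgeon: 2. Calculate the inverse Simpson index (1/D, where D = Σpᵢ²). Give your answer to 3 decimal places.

1.976

Total N = 6+1+2 = 9, so the proportions are 0.666667, 0.111111, 0.222222 (working shown to 6 dp, full precision carried).
D = 0.666667² + 0.111111² + 0.222222² = 0.444444 + 0.012346 + 0.049383 = 0.506173.
So 1/D = 1.97561, i.e. 1.976 to 3 decimal places.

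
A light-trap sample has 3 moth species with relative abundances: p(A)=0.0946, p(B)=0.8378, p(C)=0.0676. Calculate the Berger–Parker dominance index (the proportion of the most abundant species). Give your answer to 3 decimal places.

0.838

The largest proportion is 0.8378, i.e. d = 0.838 to 3 decimal places.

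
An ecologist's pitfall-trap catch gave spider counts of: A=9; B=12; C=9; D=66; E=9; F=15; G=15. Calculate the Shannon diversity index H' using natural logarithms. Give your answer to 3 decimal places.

Total N = 9+12+9+66+9+15+15 = 135, so the proportions are 0.06667, 0.08889, 0.06667, 0.48889, 0.06667, 0.11111, 0.11111 (working shown to 5 dp, full precision carried).
Each pᵢ ln pᵢ term: 0.06667×(-2.70805)=-0.18054, 0.08889×(-2.42037)=-0.21514, 0.06667×(-2.70805)=-0.18054, 0.48889×(-0.71562)=-0.34986, 0.06667×(-2.70805)=-0.18054, 0.11111×(-2.19722)=-0.24414, 0.11111×(-2.19722)=-0.24414.
Sum = -1.59488, so H' = 1.595.

1.595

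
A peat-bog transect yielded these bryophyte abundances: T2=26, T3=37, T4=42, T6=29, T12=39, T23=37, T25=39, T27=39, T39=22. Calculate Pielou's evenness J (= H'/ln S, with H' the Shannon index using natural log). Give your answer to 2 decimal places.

0.99

Total N = 26+37+42+29+39+37+39+39+22 = 310, so the proportions are 0.0839, 0.1194, 0.1355, 0.0935, 0.1258, 0.1194, 0.1258, 0.1258, 0.071 (working shown to 4 dp, full precision carried).
H' = −Σ pᵢ ln pᵢ = −((-0.2079) + (-0.2537) + (-0.2708) + (-0.2216) + (-0.2608) + (-0.2537) + (-0.2608) + (-0.2608) + (-0.1877)) = 2.1779.
With S = 9 species, ln S = 2.1972, so J = 2.1779/2.1972 = 0.9912, i.e. 0.99 to 2 decimal places.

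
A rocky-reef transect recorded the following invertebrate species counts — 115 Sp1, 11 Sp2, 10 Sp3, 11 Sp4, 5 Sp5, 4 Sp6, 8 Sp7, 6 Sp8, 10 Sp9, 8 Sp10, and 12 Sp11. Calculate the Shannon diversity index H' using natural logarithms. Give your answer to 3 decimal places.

1.639

Total N = 115+11+10+11+5+4+8+6+10+8+12 = 200, so the proportions are 0.575, 0.055, 0.05, 0.055, 0.025, 0.02, 0.04, 0.03, 0.05, 0.04, 0.06 (working shown to 5 dp, full precision carried).
Each pᵢ ln pᵢ term: 0.575×(-0.55339)=-0.31820, 0.055×(-2.90042)=-0.15952, 0.05×(-2.99573)=-0.14979, 0.055×(-2.90042)=-0.15952, 0.025×(-3.68888)=-0.09222, 0.02×(-3.91202)=-0.07824, 0.04×(-3.21888)=-0.12876, 0.03×(-3.50656)=-0.10520, 0.05×(-2.99573)=-0.14979, 0.04×(-3.21888)=-0.12876, 0.06×(-2.81341)=-0.16880.
Sum = -1.63879, so H' = 1.639.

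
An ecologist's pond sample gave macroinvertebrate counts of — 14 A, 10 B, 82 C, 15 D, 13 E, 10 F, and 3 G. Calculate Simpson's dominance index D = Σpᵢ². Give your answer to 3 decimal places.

0.348

Total N = 14+10+82+15+13+10+3 = 147, so the proportions are 0.09524, 0.06803, 0.55782, 0.10204, 0.08844, 0.06803, 0.02041 (working shown to 5 dp, full precision carried).
D = 0.09524² + 0.06803² + 0.55782² + 0.10204² + 0.08844² + 0.06803² + 0.02041² = 0.00907 + 0.00463 + 0.31117 + 0.01041 + 0.00782 + 0.00463 + 0.00042 = 0.34814.
To 3 decimal places, D = 0.348.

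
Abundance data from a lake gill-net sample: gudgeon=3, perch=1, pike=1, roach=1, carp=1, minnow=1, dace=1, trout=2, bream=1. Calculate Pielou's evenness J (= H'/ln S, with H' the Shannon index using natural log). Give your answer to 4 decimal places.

Total N = 3+1+1+1+1+1+1+2+1 = 12, so the proportions are 0.25, 0.083333, 0.083333, 0.083333, 0.083333, 0.083333, 0.083333, 0.166667, 0.083333 (working shown to 6 dp, full precision carried).
H' = −Σ pᵢ ln pᵢ = −((-0.346574) + (-0.207076) + (-0.207076) + (-0.207076) + (-0.207076) + (-0.207076) + (-0.207076) + (-0.298627) + (-0.207076)) = 2.094729.
With S = 9 species, ln S = 2.197225, so J = 2.094729/2.197225 = 0.953352, i.e. 0.9534 to 4 decimal places.

0.9534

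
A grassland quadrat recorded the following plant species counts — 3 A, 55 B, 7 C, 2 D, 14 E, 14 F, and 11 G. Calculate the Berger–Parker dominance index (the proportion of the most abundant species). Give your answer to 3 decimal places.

Total N = 3+55+7+2+14+14+11 = 106, so the proportions are 0.0283, 0.51887, 0.06604, 0.01887, 0.13208, 0.13208, 0.10377 (working shown to 5 dp, full precision carried).
The largest proportion is 0.51887, i.e. d = 0.519 to 3 decimal places.

0.519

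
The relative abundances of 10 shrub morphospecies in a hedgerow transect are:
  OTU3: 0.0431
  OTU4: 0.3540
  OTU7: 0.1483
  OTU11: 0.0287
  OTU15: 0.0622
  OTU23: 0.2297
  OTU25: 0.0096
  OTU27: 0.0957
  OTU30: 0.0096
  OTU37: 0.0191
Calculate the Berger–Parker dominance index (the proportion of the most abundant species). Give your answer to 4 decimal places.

The largest proportion is 0.354, i.e. d = 0.3540 to 4 decimal places.

0.3540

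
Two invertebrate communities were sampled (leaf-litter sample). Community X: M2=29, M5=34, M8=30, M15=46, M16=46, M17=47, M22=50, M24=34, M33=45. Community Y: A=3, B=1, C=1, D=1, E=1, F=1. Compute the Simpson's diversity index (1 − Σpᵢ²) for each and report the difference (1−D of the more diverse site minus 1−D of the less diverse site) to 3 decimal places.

0.104

Community X: N=361, proportions 0.08033, 0.09418, 0.0831, 0.12742, 0.12742, 0.13019, 0.1385, 0.09418, 0.12465, giving 1−D = 0.88475 (working shown to 5 dp, full precision carried).
Community Y: N=8, proportions 0.375, 0.125, 0.125, 0.125, 0.125, 0.125, giving 1−D = 0.78125.
Difference = |0.88475 − 0.78125| = 0.10350, i.e. 0.104 to 3 decimal places.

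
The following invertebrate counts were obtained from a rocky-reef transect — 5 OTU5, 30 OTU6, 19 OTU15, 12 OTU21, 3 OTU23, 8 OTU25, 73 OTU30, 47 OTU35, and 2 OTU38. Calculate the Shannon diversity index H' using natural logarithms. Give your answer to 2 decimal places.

1.72

Total N = 5+30+19+12+3+8+73+47+2 = 199, so the proportions are 0.0251, 0.1508, 0.0955, 0.0603, 0.0151, 0.0402, 0.3668, 0.2362, 0.0101 (working shown to 4 dp, full precision carried).
Each pᵢ ln pᵢ term: 0.0251×(-3.6839)=-0.0926, 0.1508×(-1.8921)=-0.2852, 0.0955×(-2.3489)=-0.2243, 0.0603×(-2.8084)=-0.1694, 0.0151×(-4.1947)=-0.0632, 0.0402×(-3.2139)=-0.1292, 0.3668×(-1.0028)=-0.3679, 0.2362×(-1.4432)=-0.3408, 0.0101×(-4.6002)=-0.0462.
Sum = -1.7188, so H' = 1.72.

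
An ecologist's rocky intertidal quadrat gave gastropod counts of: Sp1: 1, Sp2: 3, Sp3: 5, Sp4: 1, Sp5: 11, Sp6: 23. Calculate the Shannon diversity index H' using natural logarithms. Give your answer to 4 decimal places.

Total N = 1+3+5+1+11+23 = 44, so the proportions are 0.022727, 0.068182, 0.113636, 0.022727, 0.25, 0.522727 (working shown to 6 dp, full precision carried).
Each pᵢ ln pᵢ term: 0.022727×(-3.784190)=-0.086004, 0.068182×(-2.685577)=-0.183108, 0.113636×(-2.174752)=-0.247131, 0.022727×(-3.784190)=-0.086004, 0.25×(-1.386294)=-0.346574, 0.522727×(-0.648695)=-0.339091.
Sum = -1.287911, so H' = 1.2879.

1.2879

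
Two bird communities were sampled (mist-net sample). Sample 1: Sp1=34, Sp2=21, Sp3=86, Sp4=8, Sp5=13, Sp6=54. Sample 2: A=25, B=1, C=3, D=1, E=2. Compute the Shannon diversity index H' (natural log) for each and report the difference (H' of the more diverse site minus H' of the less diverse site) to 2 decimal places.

0.72

Sample 1: N=216, proportions 0.1574, 0.0972, 0.3981, 0.037, 0.0602, 0.25, giving H' = 1.5221 (working shown to 4 dp, full precision carried).
Sample 2: N=32, proportions 0.7812, 0.0312, 0.0938, 0.0312, 0.0625, giving H' = 0.8047.
Difference = |1.5221 − 0.8047| = 0.7174, i.e. 0.72 to 2 decimal places.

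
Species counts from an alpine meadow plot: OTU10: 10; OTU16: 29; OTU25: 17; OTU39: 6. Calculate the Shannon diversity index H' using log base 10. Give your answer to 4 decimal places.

0.5344

Total N = 10+29+17+6 = 62, so the proportions are 0.16129, 0.467742, 0.274194, 0.096774 (working shown to 6 dp, full precision carried).
Each pᵢ log₁₀ pᵢ term: 0.16129×(-0.792392)=-0.127805, 0.467742×(-0.329994)=-0.154352, 0.274194×(-0.561943)=-0.154081, 0.096774×(-1.014240)=-0.098152.
Sum = -0.534390, so H' = 0.5344.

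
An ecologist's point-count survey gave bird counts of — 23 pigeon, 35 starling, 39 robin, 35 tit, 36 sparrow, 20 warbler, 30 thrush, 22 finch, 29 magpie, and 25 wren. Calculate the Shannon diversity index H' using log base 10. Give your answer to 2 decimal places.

Total N = 23+35+39+35+36+20+30+22+29+25 = 294, so the proportions are 0.0782, 0.119, 0.1327, 0.119, 0.1224, 0.068, 0.102, 0.0748, 0.0986, 0.085 (working shown to 4 dp, full precision carried).
Each pᵢ log₁₀ pᵢ term: 0.0782×(-1.1066)=-0.0866, 0.119×(-0.9243)=-0.1100, 0.1327×(-0.8773)=-0.1164, 0.119×(-0.9243)=-0.1100, 0.1224×(-0.9120)=-0.1117, 0.068×(-1.1673)=-0.0794, 0.102×(-0.9912)=-0.1011, 0.0748×(-1.1259)=-0.0843, 0.0986×(-1.0059)=-0.0992, 0.085×(-1.0704)=-0.0910.
Sum = -0.9897, so H' = 0.99.

0.99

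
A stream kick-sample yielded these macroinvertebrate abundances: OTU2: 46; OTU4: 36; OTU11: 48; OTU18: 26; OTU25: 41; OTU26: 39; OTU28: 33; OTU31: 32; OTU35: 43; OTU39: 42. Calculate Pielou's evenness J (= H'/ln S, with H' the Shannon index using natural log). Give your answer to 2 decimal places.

Total N = 46+36+48+26+41+39+33+32+43+42 = 386, so the proportions are 0.1192, 0.0933, 0.1244, 0.0674, 0.1062, 0.101, 0.0855, 0.0829, 0.1114, 0.1088 (working shown to 4 dp, full precision carried).
H' = −Σ pᵢ ln pᵢ = −((-0.2535) + (-0.2213) + (-0.2592) + (-0.1817) + (-0.2382) + (-0.2316) + (-0.2103) + (-0.2064) + (-0.2445) + (-0.2414)) = 2.2880.
With S = 10 species, ln S = 2.3026, so J = 2.2880/2.3026 = 0.9937, i.e. 0.99 to 2 decimal places.

0.99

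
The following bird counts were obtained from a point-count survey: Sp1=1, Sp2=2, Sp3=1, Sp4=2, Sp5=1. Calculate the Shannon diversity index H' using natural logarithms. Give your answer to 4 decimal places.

1.5498

Total N = 1+2+1+2+1 = 7, so the proportions are 0.142857, 0.285714, 0.142857, 0.285714, 0.142857 (working shown to 6 dp, full precision carried).
Each pᵢ ln pᵢ term: 0.142857×(-1.945910)=-0.277987, 0.285714×(-1.252763)=-0.357932, 0.142857×(-1.945910)=-0.277987, 0.285714×(-1.252763)=-0.357932, 0.142857×(-1.945910)=-0.277987.
Sum = -1.549826, so H' = 1.5498.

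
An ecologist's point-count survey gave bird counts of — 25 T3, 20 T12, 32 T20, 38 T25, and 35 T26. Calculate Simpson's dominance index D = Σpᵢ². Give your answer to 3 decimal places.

Total N = 25+20+32+38+35 = 150, so the proportions are 0.16667, 0.13333, 0.21333, 0.25333, 0.23333 (working shown to 5 dp, full precision carried).
D = 0.16667² + 0.13333² + 0.21333² + 0.25333² + 0.23333² = 0.02778 + 0.01778 + 0.04551 + 0.06418 + 0.05444 = 0.20969.
To 3 decimal places, D = 0.210.

0.210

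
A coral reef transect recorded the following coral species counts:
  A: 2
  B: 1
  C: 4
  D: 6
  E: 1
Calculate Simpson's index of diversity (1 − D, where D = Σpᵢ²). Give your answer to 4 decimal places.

0.7041

Total N = 2+1+4+6+1 = 14, so the proportions are 0.142857, 0.071429, 0.285714, 0.428571, 0.071429 (working shown to 6 dp, full precision carried).
D = 0.142857² + 0.071429² + 0.285714² + 0.428571² + 0.071429² = 0.020408 + 0.005102 + 0.081633 + 0.183673 + 0.005102 = 0.295918.
So 1 − D = 0.704082, i.e. 0.7041 to 4 decimal places.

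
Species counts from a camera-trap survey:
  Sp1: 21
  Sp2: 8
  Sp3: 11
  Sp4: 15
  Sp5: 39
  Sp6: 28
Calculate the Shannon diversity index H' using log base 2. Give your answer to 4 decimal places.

Total N = 21+8+11+15+39+28 = 122, so the proportions are 0.172131, 0.065574, 0.090164, 0.122951, 0.319672, 0.229508 (working shown to 6 dp, full precision carried).
Each pᵢ log₂ pᵢ term: 0.172131×(-2.538420)=-0.436941, 0.065574×(-3.930737)=-0.257753, 0.090164×(-3.471306)=-0.312987, 0.122951×(-3.023847)=-0.371784, 0.319672×(-1.645335)=-0.525968, 0.229508×(-2.123382)=-0.487334.
Sum = -2.392767, so H' = 2.3928.

2.3928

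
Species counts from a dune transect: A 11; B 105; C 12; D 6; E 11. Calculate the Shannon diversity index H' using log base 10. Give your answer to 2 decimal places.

0.42

Total N = 11+105+12+6+11 = 145, so the proportions are 0.0759, 0.7241, 0.0828, 0.0414, 0.0759 (working shown to 4 dp, full precision carried).
Each pᵢ log₁₀ pᵢ term: 0.0759×(-1.1200)=-0.0850, 0.7241×(-0.1402)=-0.1015, 0.0828×(-1.0822)=-0.0896, 0.0414×(-1.3832)=-0.0572, 0.0759×(-1.1200)=-0.0850.
Sum = -0.4182, so H' = 0.42.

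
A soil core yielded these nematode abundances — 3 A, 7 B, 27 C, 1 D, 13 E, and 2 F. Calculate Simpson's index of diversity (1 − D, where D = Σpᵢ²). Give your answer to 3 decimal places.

0.658

Total N = 3+7+27+1+13+2 = 53, so the proportions are 0.0566, 0.13208, 0.50943, 0.01887, 0.24528, 0.03774 (working shown to 5 dp, full precision carried).
D = 0.0566² + 0.13208² + 0.50943² + 0.01887² + 0.24528² + 0.03774² = 0.00320 + 0.01744 + 0.25952 + 0.00036 + 0.06016 + 0.00142 = 0.34211.
So 1 − D = 0.65789, i.e. 0.658 to 3 decimal places.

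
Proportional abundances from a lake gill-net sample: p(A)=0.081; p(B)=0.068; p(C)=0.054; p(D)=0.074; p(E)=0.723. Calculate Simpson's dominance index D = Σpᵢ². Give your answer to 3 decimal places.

0.542

D = 0.081² + 0.068² + 0.054² + 0.074² + 0.723² = 0.00656 + 0.00462 + 0.00292 + 0.00548 + 0.52273 = 0.54231 (working shown to 5 dp, full precision carried).
To 3 decimal places, D = 0.542.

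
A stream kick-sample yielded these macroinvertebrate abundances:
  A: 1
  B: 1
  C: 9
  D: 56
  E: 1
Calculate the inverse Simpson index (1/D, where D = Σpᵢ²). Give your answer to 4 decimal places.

Total N = 1+1+9+56+1 = 68, so the proportions are 0.0147059, 0.0147059, 0.1323529, 0.8235294, 0.0147059 (working shown to 7 dp, full precision carried).
D = 0.0147059² + 0.0147059² + 0.1323529² + 0.8235294² + 0.0147059² = 0.0002163 + 0.0002163 + 0.0175173 + 0.6782007 + 0.0002163 = 0.6963668.
So 1/D = 1.436025, i.e. 1.4360 to 4 decimal places.

1.4360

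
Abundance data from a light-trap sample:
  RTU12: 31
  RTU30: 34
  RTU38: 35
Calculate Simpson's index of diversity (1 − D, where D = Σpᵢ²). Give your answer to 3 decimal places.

Total N = 31+34+35 = 100, so the proportions are 0.31, 0.34, 0.35 (working shown to 5 dp, full precision carried).
D = 0.31² + 0.34² + 0.35² = 0.09610 + 0.11560 + 0.12250 = 0.33420.
So 1 − D = 0.66580, i.e. 0.666 to 3 decimal places.

0.666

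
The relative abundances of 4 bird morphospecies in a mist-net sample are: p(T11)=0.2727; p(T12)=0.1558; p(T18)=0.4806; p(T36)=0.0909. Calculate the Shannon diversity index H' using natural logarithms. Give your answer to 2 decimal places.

1.21

Each pᵢ ln pᵢ term (working shown to 4 dp, full precision carried): 0.2727×(-1.2994)=-0.3543, 0.1558×(-1.8592)=-0.2897, 0.4806×(-0.7327)=-0.3521, 0.0909×(-2.3980)=-0.2180.
Sum = -1.2141, so H' = 1.21.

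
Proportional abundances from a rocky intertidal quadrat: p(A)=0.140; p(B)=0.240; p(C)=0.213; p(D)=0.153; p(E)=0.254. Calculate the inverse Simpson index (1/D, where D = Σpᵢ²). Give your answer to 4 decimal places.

D = 0.14² + 0.24² + 0.213² + 0.153² + 0.254² = 0.01960000 + 0.05760000 + 0.04536900 + 0.02340900 + 0.06451600 = 0.21049400 (working shown to 8 dp, full precision carried).
So 1/D = 4.750729, i.e. 4.7507 to 4 decimal places.

4.7507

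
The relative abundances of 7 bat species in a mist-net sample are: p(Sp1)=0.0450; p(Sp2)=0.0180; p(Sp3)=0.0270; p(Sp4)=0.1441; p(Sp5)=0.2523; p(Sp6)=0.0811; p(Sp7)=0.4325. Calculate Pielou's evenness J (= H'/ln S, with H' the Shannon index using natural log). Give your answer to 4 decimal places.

0.7720

H' = −Σ pᵢ ln pᵢ = −((-0.139549) + (-0.072313) + (-0.097522) + (-0.279157) + (-0.347452) + (-0.203729) + (-0.362510)) = 1.502232 (working shown to 6 dp, full precision carried).
With S = 7 species, ln S = 1.945910, so J = 1.502232/1.945910 = 0.771994, i.e. 0.7720 to 4 decimal places.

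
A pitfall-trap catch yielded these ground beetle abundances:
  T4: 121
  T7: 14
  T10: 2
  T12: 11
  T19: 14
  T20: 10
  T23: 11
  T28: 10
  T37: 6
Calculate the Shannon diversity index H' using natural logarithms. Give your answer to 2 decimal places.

1.45

Total N = 121+14+2+11+14+10+11+10+6 = 199, so the proportions are 0.608, 0.0704, 0.0101, 0.0553, 0.0704, 0.0503, 0.0553, 0.0503, 0.0302 (working shown to 4 dp, full precision carried).
Each pᵢ ln pᵢ term: 0.608×(-0.4975)=-0.3025, 0.0704×(-2.6542)=-0.1867, 0.0101×(-4.6002)=-0.0462, 0.0553×(-2.8954)=-0.1600, 0.0704×(-2.6542)=-0.1867, 0.0503×(-2.9907)=-0.1503, 0.0553×(-2.8954)=-0.1600, 0.0503×(-2.9907)=-0.1503, 0.0302×(-3.5015)=-0.1056.
Sum = -1.4484, so H' = 1.45.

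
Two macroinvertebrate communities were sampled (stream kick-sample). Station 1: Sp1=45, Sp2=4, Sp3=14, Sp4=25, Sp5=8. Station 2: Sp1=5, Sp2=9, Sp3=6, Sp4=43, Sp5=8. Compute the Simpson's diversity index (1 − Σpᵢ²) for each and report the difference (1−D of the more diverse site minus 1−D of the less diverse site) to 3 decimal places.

0.090

Station 1: N=96, proportions 0.46875, 0.04167, 0.14583, 0.26042, 0.08333, giving 1−D = 0.68251 (working shown to 5 dp, full precision carried).
Station 2: N=71, proportions 0.07042, 0.12676, 0.08451, 0.60563, 0.11268, giving 1−D = 0.59234.
Difference = |0.68251 − 0.59234| = 0.09017, i.e. 0.090 to 3 decimal places.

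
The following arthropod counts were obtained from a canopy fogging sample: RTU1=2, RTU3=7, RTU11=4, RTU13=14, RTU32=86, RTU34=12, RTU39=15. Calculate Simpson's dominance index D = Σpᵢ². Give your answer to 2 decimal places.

0.41

Total N = 2+7+4+14+86+12+15 = 140, so the proportions are 0.0143, 0.05, 0.0286, 0.1, 0.6143, 0.0857, 0.1071 (working shown to 4 dp, full precision carried).
D = 0.0143² + 0.05² + 0.0286² + 0.1² + 0.6143² + 0.0857² + 0.1071² = 0.0002 + 0.0025 + 0.0008 + 0.0100 + 0.3773 + 0.0073 + 0.0115 = 0.4097.
To 2 decimal places, D = 0.41.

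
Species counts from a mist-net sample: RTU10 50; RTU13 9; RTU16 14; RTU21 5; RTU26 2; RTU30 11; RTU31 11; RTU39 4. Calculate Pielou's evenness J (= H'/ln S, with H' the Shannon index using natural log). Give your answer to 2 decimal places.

0.79

Total N = 50+9+14+5+2+11+11+4 = 106, so the proportions are 0.4717, 0.0849, 0.1321, 0.0472, 0.0189, 0.1038, 0.1038, 0.0377 (working shown to 4 dp, full precision carried).
H' = −Σ pᵢ ln pᵢ = −((-0.3544) + (-0.2094) + (-0.2674) + (-0.1441) + (-0.0749) + (-0.2351) + (-0.2351) + (-0.1237)) = 1.6440.
With S = 8 species, ln S = 2.0794, so J = 1.6440/2.0794 = 0.7906, i.e. 0.79 to 2 decimal places.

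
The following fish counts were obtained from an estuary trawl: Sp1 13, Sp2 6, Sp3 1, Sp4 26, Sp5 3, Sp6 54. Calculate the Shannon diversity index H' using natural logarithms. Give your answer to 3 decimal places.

1.261

Total N = 13+6+1+26+3+54 = 103, so the proportions are 0.12621, 0.05825, 0.00971, 0.25243, 0.02913, 0.52427 (working shown to 5 dp, full precision carried).
Each pᵢ ln pᵢ term: 0.12621×(-2.06978)=-0.26123, 0.05825×(-2.84297)=-0.16561, 0.00971×(-4.63473)=-0.04500, 0.25243×(-1.37663)=-0.34750, 0.02913×(-3.53612)=-0.10299, 0.52427×(-0.64574)=-0.33855.
Sum = -1.26088, so H' = 1.261.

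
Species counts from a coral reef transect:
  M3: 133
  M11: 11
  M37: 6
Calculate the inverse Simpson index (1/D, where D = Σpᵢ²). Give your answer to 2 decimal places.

Total N = 133+11+6 = 150, so the proportions are 0.88667, 0.07333, 0.04 (working shown to 5 dp, full precision carried).
D = 0.88667² + 0.07333² + 0.04² = 0.78618 + 0.00538 + 0.00160 = 0.79316.
So 1/D = 1.2608, i.e. 1.26 to 2 decimal places.

1.26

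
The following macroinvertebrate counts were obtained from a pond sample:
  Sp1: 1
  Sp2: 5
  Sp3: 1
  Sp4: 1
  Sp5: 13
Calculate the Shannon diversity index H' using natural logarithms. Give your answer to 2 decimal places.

1.07

Total N = 1+5+1+1+13 = 21, so the proportions are 0.0476, 0.2381, 0.0476, 0.0476, 0.619 (working shown to 4 dp, full precision carried).
Each pᵢ ln pᵢ term: 0.0476×(-3.0445)=-0.1450, 0.2381×(-1.4351)=-0.3417, 0.0476×(-3.0445)=-0.1450, 0.0476×(-3.0445)=-0.1450, 0.619×(-0.4796)=-0.2969.
Sum = -1.0735, so H' = 1.07.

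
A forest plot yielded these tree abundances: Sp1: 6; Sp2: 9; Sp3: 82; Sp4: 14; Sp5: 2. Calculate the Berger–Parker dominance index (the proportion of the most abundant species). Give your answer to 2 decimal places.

Total N = 6+9+82+14+2 = 113, so the proportions are 0.0531, 0.0796, 0.7257, 0.1239, 0.0177 (working shown to 4 dp, full precision carried).
The largest proportion is 0.7257, i.e. d = 0.73 to 2 decimal places.

0.73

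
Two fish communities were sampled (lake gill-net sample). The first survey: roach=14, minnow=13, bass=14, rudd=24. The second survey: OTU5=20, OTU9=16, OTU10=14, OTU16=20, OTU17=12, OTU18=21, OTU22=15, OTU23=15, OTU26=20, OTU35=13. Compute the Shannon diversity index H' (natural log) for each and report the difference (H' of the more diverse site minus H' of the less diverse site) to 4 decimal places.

The first survey: N=65, proportions 0.215385, 0.2, 0.215385, 0.369231, giving H' = 1.351137 (working shown to 6 dp, full precision carried).
The second survey: N=166, proportions 0.120482, 0.096386, 0.084337, 0.120482, 0.072289, 0.126506, 0.090361, 0.090361, 0.120482, 0.078313, giving H' = 2.284326.
Difference = |1.351137 − 2.284326| = 0.933189, i.e. 0.9332 to 4 decimal places.

0.9332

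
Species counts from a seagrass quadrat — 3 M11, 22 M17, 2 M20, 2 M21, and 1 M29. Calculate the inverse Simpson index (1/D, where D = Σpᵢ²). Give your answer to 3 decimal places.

Total N = 3+22+2+2+1 = 30, so the proportions are 0.1, 0.733333, 0.066667, 0.066667, 0.033333 (working shown to 6 dp, full precision carried).
D = 0.1² + 0.733333² + 0.066667² + 0.066667² + 0.033333² = 0.010000 + 0.537778 + 0.004444 + 0.004444 + 0.001111 = 0.557778.
So 1/D = 1.79283, i.e. 1.793 to 3 decimal places.

1.793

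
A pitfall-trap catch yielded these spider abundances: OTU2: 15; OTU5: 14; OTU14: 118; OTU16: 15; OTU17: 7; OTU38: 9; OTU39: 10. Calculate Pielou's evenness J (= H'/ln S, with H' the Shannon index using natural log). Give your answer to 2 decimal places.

Total N = 15+14+118+15+7+9+10 = 188, so the proportions are 0.0798, 0.0745, 0.6277, 0.0798, 0.0372, 0.0479, 0.0532 (working shown to 4 dp, full precision carried).
H' = −Σ pᵢ ln pᵢ = −((-0.2017) + (-0.1934) + (-0.2923) + (-0.2017) + (-0.1225) + (-0.1455) + (-0.1561)) = 1.3133.
With S = 7 species, ln S = 1.9459, so J = 1.3133/1.9459 = 0.6749, i.e. 0.67 to 2 decimal places.

0.67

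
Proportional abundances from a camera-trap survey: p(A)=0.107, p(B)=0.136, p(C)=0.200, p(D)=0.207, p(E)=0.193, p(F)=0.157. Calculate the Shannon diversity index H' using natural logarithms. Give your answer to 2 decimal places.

Each pᵢ ln pᵢ term (working shown to 4 dp, full precision carried): 0.107×(-2.2349)=-0.2391, 0.136×(-1.9951)=-0.2713, 0.2×(-1.6094)=-0.3219, 0.207×(-1.5750)=-0.3260, 0.193×(-1.6451)=-0.3175, 0.157×(-1.8515)=-0.2907.
Sum = -1.7666, so H' = 1.77.

1.77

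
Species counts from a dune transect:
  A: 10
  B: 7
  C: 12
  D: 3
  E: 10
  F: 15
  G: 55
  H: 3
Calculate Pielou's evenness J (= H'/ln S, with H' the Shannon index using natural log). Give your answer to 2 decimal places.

Total N = 10+7+12+3+10+15+55+3 = 115, so the proportions are 0.087, 0.0609, 0.1043, 0.0261, 0.087, 0.1304, 0.4783, 0.0261 (working shown to 4 dp, full precision carried).
H' = −Σ pᵢ ln pᵢ = −((-0.2124) + (-0.1704) + (-0.2358) + (-0.0951) + (-0.2124) + (-0.2657) + (-0.3528) + (-0.0951)) = 1.6396.
With S = 8 species, ln S = 2.0794, so J = 1.6396/2.0794 = 0.7885, i.e. 0.79 to 2 decimal places.

0.79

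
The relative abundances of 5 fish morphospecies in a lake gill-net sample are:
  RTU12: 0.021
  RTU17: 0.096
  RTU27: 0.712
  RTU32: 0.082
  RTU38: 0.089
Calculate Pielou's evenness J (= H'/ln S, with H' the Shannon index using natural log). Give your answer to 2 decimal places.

H' = −Σ pᵢ ln pᵢ = −((-0.0811) + (-0.2250) + (-0.2419) + (-0.2051) + (-0.2153)) = 0.9683 (working shown to 4 dp, full precision carried).
With S = 5 species, ln S = 1.6094, so J = 0.9683/1.6094 = 0.6017, i.e. 0.60 to 2 decimal places.

0.60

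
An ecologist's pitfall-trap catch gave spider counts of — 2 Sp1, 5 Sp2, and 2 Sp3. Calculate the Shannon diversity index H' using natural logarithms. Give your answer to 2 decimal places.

Total N = 2+5+2 = 9, so the proportions are 0.22222, 0.55556, 0.22222 (working shown to 5 dp, full precision carried).
Each pᵢ ln pᵢ term: 0.22222×(-1.50408)=-0.33424, 0.55556×(-0.58779)=-0.32655, 0.22222×(-1.50408)=-0.33424.
Sum = -0.99503, so H' = 1.00.

1.00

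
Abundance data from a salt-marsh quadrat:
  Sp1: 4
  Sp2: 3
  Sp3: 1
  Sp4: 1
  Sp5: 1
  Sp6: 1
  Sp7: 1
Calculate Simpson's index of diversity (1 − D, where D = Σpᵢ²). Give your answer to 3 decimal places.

Total N = 4+3+1+1+1+1+1 = 12, so the proportions are 0.33333, 0.25, 0.08333, 0.08333, 0.08333, 0.08333, 0.08333 (working shown to 5 dp, full precision carried).
D = 0.33333² + 0.25² + 0.08333² + 0.08333² + 0.08333² + 0.08333² + 0.08333² = 0.11111 + 0.06250 + 0.00694 + 0.00694 + 0.00694 + 0.00694 + 0.00694 = 0.20833.
So 1 − D = 0.79167, i.e. 0.792 to 3 decimal places.

0.792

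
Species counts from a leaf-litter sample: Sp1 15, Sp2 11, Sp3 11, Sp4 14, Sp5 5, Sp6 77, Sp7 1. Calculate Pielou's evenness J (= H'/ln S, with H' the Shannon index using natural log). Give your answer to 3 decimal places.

0.704

Total N = 15+11+11+14+5+77+1 = 134, so the proportions are 0.11194, 0.08209, 0.08209, 0.10448, 0.03731, 0.57463, 0.00746 (working shown to 5 dp, full precision carried).
H' = −Σ pᵢ ln pᵢ = −((-0.24513) + (-0.20522) + (-0.20522) + (-0.23599) + (-0.12270) + (-0.31836) + (-0.03655)) = 1.36917.
With S = 7 species, ln S = 1.94591, so J = 1.36917/1.94591 = 0.70362, i.e. 0.704 to 3 decimal places.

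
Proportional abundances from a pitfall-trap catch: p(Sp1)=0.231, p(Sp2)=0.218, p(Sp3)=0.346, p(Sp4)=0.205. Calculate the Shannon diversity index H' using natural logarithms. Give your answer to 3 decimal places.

Each pᵢ ln pᵢ term (working shown to 5 dp, full precision carried): 0.231×(-1.46534)=-0.33849, 0.218×(-1.52326)=-0.33207, 0.346×(-1.06132)=-0.36722, 0.205×(-1.58475)=-0.32487.
Sum = -1.36265, so H' = 1.363.

1.363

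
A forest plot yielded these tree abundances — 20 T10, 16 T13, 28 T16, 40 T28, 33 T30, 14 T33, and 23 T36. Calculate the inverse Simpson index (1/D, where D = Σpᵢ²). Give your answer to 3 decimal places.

Total N = 20+16+28+40+33+14+23 = 174, so the proportions are 0.1149425, 0.091954, 0.1609195, 0.2298851, 0.1896552, 0.0804598, 0.1321839 (working shown to 7 dp, full precision carried).
D = 0.1149425² + 0.091954² + 0.1609195² + 0.2298851² + 0.1896552² + 0.0804598² + 0.1321839² = 0.0132118 + 0.0084555 + 0.0258951 + 0.0528471 + 0.0359691 + 0.0064738 + 0.0174726 = 0.1603250.
So 1/D = 6.23733, i.e. 6.237 to 3 decimal places.

6.237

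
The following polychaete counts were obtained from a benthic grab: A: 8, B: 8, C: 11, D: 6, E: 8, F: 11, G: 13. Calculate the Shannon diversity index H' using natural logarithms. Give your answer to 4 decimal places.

1.9166

Total N = 8+8+11+6+8+11+13 = 65, so the proportions are 0.123077, 0.123077, 0.169231, 0.092308, 0.123077, 0.169231, 0.2 (working shown to 6 dp, full precision carried).
Each pᵢ ln pᵢ term: 0.123077×(-2.094946)=-0.257839, 0.123077×(-2.094946)=-0.257839, 0.169231×(-1.776492)=-0.300637, 0.092308×(-2.382628)=-0.219935, 0.123077×(-2.094946)=-0.257839, 0.169231×(-1.776492)=-0.300637, 0.2×(-1.609438)=-0.321888.
Sum = -1.916615, so H' = 1.9166.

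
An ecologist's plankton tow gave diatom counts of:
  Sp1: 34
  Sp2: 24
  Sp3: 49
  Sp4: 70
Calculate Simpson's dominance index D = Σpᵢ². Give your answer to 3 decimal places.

0.288

Total N = 34+24+49+70 = 177, so the proportions are 0.19209, 0.13559, 0.27684, 0.39548 (working shown to 5 dp, full precision carried).
D = 0.19209² + 0.13559² + 0.27684² + 0.39548² = 0.03690 + 0.01839 + 0.07664 + 0.15640 = 0.28833.
To 3 decimal places, D = 0.288.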